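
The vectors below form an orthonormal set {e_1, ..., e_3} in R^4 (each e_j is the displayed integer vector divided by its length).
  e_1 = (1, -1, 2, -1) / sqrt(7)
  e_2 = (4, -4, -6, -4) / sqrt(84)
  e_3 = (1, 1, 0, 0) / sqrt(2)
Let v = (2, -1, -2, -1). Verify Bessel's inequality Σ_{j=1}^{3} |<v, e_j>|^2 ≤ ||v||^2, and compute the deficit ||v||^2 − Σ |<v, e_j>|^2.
Σ |<v, e_j>|^2 = 59/6; ||v||^2 = 10; deficit = 1/6

Write each e_j = u_j / sqrt(<u_j, u_j>) where u_j is the displayed integer vector. Then <v, e_j> = <v, u_j> / sqrt(<u_j, u_j>), so |<v, e_j>|^2 = <v, u_j>^2 / <u_j, u_j>.
Coefficients: <v, e_1> = 0/sqrt(7), <v, e_2> = 28/sqrt(84), <v, e_3> = 1/sqrt(2).
Square and sum: Σ |<v, e_j>|^2 = 59/6.
Compute ||v||^2 = v·v = 10.
Deficit = 10 − 59/6 = 1/6 ≥ 0, confirming Bessel's inequality. (The deficit equals ||v − Σ <v,e_j> e_j||^2, the squared distance from v to span{e_j}.)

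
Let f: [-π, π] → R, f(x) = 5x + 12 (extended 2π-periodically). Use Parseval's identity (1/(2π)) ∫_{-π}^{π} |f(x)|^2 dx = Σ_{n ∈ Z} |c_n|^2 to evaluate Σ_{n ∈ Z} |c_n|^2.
Σ |c_n|^2 = 25π^2/3 + 144

Expand and integrate term by term over [-π, π]:
  ∫ (5x)^2 dx = 25·(2π^3/3); ∫ 2·5·(12)·x dx = 0 (odd integrand); ∫ 12^2 dx = 144·2π.
So (1/(2π)) ∫_{-π}^{π} (5x + 12)^2 dx = 25π^2/3 + 144 = 25π^2/3 + 144.
Parseval ⇒ Σ |c_n|^2 = 25π^2/3 + 144.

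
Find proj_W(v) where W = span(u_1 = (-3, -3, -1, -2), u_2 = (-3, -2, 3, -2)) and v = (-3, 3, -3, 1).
proj_W(v) = (23/57, -31/171, -377/171, 46/171)

Set up U = [u_1 | ... | u_2] ∈ R^(4×2). The projector onto W = col(U) is P = U (U^T U)^(-1) U^T.
Compute U^T U =
  [23, 16]
  [16, 26],
and U^T v = (1, -8).
Solve U^T U · c = U^T v for the coefficients: c = (77/171, -100/171). The projection is proj_W(v) = U c.
Check: (v - proj_W(v)) · u_1 = 0  (should be 0).
Check: (v - proj_W(v)) · u_2 = 0  (should be 0).
Result: proj_W(v) = (23/57, -31/171, -377/171, 46/171).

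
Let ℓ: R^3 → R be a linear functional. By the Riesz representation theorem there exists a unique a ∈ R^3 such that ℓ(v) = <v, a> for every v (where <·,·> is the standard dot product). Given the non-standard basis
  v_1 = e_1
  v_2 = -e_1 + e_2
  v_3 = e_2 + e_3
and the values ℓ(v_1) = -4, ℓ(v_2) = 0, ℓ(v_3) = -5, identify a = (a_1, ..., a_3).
a = (-4, -4, -1)

Write a = (a_1, ..., a_3) in the standard basis. For each basis vector v_i, ℓ(v_i) = <v_i, a> is a linear equation in the a_j's. Collect the n equations into a matrix system V a = ℓ, where row i of V is v_i (expressed in the standard basis). Since V is invertible (lower-triangular with 1s on the diagonal, up to permutation), solve by back-substitution:
  V =
[[1, 0, 0],
 [-1, 1, 0],
 [0, 1, 1]]
  V a = (-4, 0, -5)
Solving gives a = (-4, -4, -1).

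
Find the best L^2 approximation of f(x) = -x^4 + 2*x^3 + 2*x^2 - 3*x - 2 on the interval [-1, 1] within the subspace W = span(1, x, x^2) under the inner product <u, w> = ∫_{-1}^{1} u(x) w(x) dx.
g(x) = 8*x^2/7 - 9*x/5 - 67/35

The best approximation g ∈ W is the orthogonal projection of f onto W. Writing g = a_0 + a_1 x + a_2 x^2, the coefficients solve the normal equations G · a = b where
  G_{ij} = <φ_i, φ_j> and b_i = <f, φ_i>, with φ_0 = 1, φ_1 = x, φ_2 = x^2.
G =
  [2, 0, 2/3]
  [0, 2/3, 0]
  [2/3, 0, 2/5],
b = (-46/15, -6/5, -86/105).
Solving gives a_0 = -67/35, a_1 = -9/5, a_2 = 8/7, so
  g(x) = 8*x^2/7 - 9*x/5 - 67/35.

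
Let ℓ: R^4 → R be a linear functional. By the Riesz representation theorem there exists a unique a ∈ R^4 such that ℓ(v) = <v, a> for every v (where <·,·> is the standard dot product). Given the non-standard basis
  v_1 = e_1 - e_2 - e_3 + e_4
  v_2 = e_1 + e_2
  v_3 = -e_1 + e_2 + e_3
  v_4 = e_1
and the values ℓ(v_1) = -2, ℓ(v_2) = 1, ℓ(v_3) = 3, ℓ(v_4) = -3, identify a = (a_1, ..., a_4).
a = (-3, 4, -4, 1)

Write a = (a_1, ..., a_4) in the standard basis. For each basis vector v_i, ℓ(v_i) = <v_i, a> is a linear equation in the a_j's. Collect the n equations into a matrix system V a = ℓ, where row i of V is v_i (expressed in the standard basis). Since V is invertible (lower-triangular with 1s on the diagonal, up to permutation), solve by back-substitution:
  V =
[[1, -1, -1, 1],
 [1, 1, 0, 0],
 [-1, 1, 1, 0],
 [1, 0, 0, 0]]
  V a = (-2, 1, 3, -3)
Solving gives a = (-3, 4, -4, 1).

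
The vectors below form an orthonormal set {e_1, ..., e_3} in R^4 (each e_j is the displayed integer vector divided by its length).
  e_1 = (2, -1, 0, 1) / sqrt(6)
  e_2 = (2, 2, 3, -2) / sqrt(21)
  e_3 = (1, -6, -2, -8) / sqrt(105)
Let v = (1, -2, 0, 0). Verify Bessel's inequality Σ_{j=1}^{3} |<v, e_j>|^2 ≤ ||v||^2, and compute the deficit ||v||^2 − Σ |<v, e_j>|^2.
Σ |<v, e_j>|^2 = 67/15; ||v||^2 = 5; deficit = 8/15

Write each e_j = u_j / sqrt(<u_j, u_j>) where u_j is the displayed integer vector. Then <v, e_j> = <v, u_j> / sqrt(<u_j, u_j>), so |<v, e_j>|^2 = <v, u_j>^2 / <u_j, u_j>.
Coefficients: <v, e_1> = 4/sqrt(6), <v, e_2> = -2/sqrt(21), <v, e_3> = 13/sqrt(105).
Square and sum: Σ |<v, e_j>|^2 = 67/15.
Compute ||v||^2 = v·v = 5.
Deficit = 5 − 67/15 = 8/15 ≥ 0, confirming Bessel's inequality. (The deficit equals ||v − Σ <v,e_j> e_j||^2, the squared distance from v to span{e_j}.)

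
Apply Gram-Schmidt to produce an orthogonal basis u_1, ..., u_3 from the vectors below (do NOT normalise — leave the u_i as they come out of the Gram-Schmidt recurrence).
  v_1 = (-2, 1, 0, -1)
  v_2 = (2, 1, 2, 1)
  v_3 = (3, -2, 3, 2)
Orthogonal basis:
  u_1 = (-2, 1, 0, -1)
  u_2 = (2/3, 5/3, 2, 1/3)
  u_3 = (-9/11, -17/11, 17/11, 1/11)

Apply the Gram-Schmidt recurrence
  u_1 = v_1
  u_i = v_i − Σ_{j<i} ((v_i · u_j) / (u_j · u_j)) · u_j.

Step by step this gives:
  u_1 = (-2, 1, 0, -1)
  u_2 = (2/3, 5/3, 2, 1/3)
  u_3 = (-9/11, -17/11, 17/11, 1/11)

Orthogonality check:
  u_2 · u_1 = 0 (should be 0)
  u_3 · u_1 = 0 (should be 0)
  u_3 · u_2 = 0 (should be 0)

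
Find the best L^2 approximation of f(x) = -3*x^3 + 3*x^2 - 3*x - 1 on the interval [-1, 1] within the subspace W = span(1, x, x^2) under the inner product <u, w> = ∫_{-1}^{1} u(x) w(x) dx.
g(x) = 3*x^2 - 24*x/5 - 1

The best approximation g ∈ W is the orthogonal projection of f onto W. Writing g = a_0 + a_1 x + a_2 x^2, the coefficients solve the normal equations G · a = b where
  G_{ij} = <φ_i, φ_j> and b_i = <f, φ_i>, with φ_0 = 1, φ_1 = x, φ_2 = x^2.
G =
  [2, 0, 2/3]
  [0, 2/3, 0]
  [2/3, 0, 2/5],
b = (0, -16/5, 8/15).
Solving gives a_0 = -1, a_1 = -24/5, a_2 = 3, so
  g(x) = 3*x^2 - 24*x/5 - 1.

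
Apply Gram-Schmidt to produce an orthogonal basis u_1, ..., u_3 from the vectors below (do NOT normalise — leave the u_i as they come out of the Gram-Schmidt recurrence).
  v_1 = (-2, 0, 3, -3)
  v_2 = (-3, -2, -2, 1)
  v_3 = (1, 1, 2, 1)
Orthogonal basis:
  u_1 = (-2, 0, 3, -3)
  u_2 = (-36/11, -2, -35/22, 13/22)
  u_3 = (-16/43, 41/387, 446/387, 542/387)

Apply the Gram-Schmidt recurrence
  u_1 = v_1
  u_i = v_i − Σ_{j<i} ((v_i · u_j) / (u_j · u_j)) · u_j.

Step by step this gives:
  u_1 = (-2, 0, 3, -3)
  u_2 = (-36/11, -2, -35/22, 13/22)
  u_3 = (-16/43, 41/387, 446/387, 542/387)

Orthogonality check:
  u_2 · u_1 = 0 (should be 0)
  u_3 · u_1 = 0 (should be 0)
  u_3 · u_2 = 0 (should be 0)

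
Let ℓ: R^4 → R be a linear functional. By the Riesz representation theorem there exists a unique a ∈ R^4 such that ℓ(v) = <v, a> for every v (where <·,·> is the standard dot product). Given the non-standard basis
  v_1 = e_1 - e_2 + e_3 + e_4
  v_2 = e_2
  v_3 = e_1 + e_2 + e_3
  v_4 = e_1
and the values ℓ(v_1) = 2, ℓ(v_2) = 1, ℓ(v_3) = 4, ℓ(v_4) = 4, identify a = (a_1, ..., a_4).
a = (4, 1, -1, 0)

Write a = (a_1, ..., a_4) in the standard basis. For each basis vector v_i, ℓ(v_i) = <v_i, a> is a linear equation in the a_j's. Collect the n equations into a matrix system V a = ℓ, where row i of V is v_i (expressed in the standard basis). Since V is invertible (lower-triangular with 1s on the diagonal, up to permutation), solve by back-substitution:
  V =
[[1, -1, 1, 1],
 [0, 1, 0, 0],
 [1, 1, 1, 0],
 [1, 0, 0, 0]]
  V a = (2, 1, 4, 4)
Solving gives a = (4, 1, -1, 0).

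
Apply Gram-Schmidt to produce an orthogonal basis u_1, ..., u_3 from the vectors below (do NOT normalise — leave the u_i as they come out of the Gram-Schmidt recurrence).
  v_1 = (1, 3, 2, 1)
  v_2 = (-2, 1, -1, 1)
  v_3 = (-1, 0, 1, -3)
Orthogonal basis:
  u_1 = (1, 3, 2, 1)
  u_2 = (-2, 1, -1, 1)
  u_3 = (-151/105, 24/35, 103/105, -271/105)

Apply the Gram-Schmidt recurrence
  u_1 = v_1
  u_i = v_i − Σ_{j<i} ((v_i · u_j) / (u_j · u_j)) · u_j.

Step by step this gives:
  u_1 = (1, 3, 2, 1)
  u_2 = (-2, 1, -1, 1)
  u_3 = (-151/105, 24/35, 103/105, -271/105)

Orthogonality check:
  u_2 · u_1 = 0 (should be 0)
  u_3 · u_1 = 0 (should be 0)
  u_3 · u_2 = 0 (should be 0)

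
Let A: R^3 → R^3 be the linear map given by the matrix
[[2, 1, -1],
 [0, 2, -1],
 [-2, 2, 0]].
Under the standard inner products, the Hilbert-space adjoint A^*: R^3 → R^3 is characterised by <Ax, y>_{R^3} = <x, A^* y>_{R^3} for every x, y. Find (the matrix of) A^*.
A^* = A^T =
[[2, 0, -2],
 [1, 2, 2],
 [-1, -1, 0]]

For real matrices with standard dot products, the defining identity <Ax, y> = <x, A^* y> gives (Ax)^T y = x^T (A^*) y, i.e. x^T A^T y = x^T (A^*) y. Since this holds for all x, y, we must have A^* = A^T. Therefore
A^* =
[[2, 0, -2],
 [1, 2, 2],
 [-1, -1, 0]].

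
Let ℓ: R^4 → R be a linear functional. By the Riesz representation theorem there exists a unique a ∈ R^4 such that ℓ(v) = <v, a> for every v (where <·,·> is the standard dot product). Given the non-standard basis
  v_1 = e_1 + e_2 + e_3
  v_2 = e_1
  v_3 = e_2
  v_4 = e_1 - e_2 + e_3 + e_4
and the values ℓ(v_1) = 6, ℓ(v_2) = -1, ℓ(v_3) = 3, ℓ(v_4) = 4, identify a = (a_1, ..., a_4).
a = (-1, 3, 4, 4)

Write a = (a_1, ..., a_4) in the standard basis. For each basis vector v_i, ℓ(v_i) = <v_i, a> is a linear equation in the a_j's. Collect the n equations into a matrix system V a = ℓ, where row i of V is v_i (expressed in the standard basis). Since V is invertible (lower-triangular with 1s on the diagonal, up to permutation), solve by back-substitution:
  V =
[[1, 1, 1, 0],
 [1, 0, 0, 0],
 [0, 1, 0, 0],
 [1, -1, 1, 1]]
  V a = (6, -1, 3, 4)
Solving gives a = (-1, 3, 4, 4).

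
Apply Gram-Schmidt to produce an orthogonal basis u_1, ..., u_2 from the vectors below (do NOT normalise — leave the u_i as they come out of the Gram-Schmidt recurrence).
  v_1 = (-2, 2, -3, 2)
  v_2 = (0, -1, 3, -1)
Orthogonal basis:
  u_1 = (-2, 2, -3, 2)
  u_2 = (-26/21, 5/21, 8/7, 5/21)

Apply the Gram-Schmidt recurrence
  u_1 = v_1
  u_i = v_i − Σ_{j<i} ((v_i · u_j) / (u_j · u_j)) · u_j.

Step by step this gives:
  u_1 = (-2, 2, -3, 2)
  u_2 = (-26/21, 5/21, 8/7, 5/21)

Orthogonality check:
  u_2 · u_1 = 0 (should be 0)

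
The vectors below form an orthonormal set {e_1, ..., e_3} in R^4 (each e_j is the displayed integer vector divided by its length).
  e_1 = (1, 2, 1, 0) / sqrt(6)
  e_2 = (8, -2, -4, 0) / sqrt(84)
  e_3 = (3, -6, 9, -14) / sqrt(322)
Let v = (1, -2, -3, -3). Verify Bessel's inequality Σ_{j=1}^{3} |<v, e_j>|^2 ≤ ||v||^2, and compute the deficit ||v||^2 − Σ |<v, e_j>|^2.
Σ |<v, e_j>|^2 = 360/23; ||v||^2 = 23; deficit = 169/23

Write each e_j = u_j / sqrt(<u_j, u_j>) where u_j is the displayed integer vector. Then <v, e_j> = <v, u_j> / sqrt(<u_j, u_j>), so |<v, e_j>|^2 = <v, u_j>^2 / <u_j, u_j>.
Coefficients: <v, e_1> = -6/sqrt(6), <v, e_2> = 24/sqrt(84), <v, e_3> = 30/sqrt(322).
Square and sum: Σ |<v, e_j>|^2 = 360/23.
Compute ||v||^2 = v·v = 23.
Deficit = 23 − 360/23 = 169/23 ≥ 0, confirming Bessel's inequality. (The deficit equals ||v − Σ <v,e_j> e_j||^2, the squared distance from v to span{e_j}.)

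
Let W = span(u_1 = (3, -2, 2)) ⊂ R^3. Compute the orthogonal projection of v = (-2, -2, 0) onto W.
proj_W(v) = (-6/17, 4/17, -4/17)

Set up U = [u_1 | ... | u_1] ∈ R^(3×1). The projector onto W = col(U) is P = U (U^T U)^(-1) U^T.
Compute U^T U =
  [17],
and U^T v = (-2).
Solve U^T U · c = U^T v for the coefficients: c = (-2/17). The projection is proj_W(v) = U c.
Check: (v - proj_W(v)) · u_1 = 0  (should be 0).
Result: proj_W(v) = (-6/17, 4/17, -4/17).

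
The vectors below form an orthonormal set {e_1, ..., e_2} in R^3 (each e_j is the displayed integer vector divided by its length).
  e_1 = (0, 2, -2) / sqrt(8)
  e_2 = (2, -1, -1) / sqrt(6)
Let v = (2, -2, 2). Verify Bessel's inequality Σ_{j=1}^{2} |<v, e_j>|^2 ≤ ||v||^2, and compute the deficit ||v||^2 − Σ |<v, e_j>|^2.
Σ |<v, e_j>|^2 = 32/3; ||v||^2 = 12; deficit = 4/3

Write each e_j = u_j / sqrt(<u_j, u_j>) where u_j is the displayed integer vector. Then <v, e_j> = <v, u_j> / sqrt(<u_j, u_j>), so |<v, e_j>|^2 = <v, u_j>^2 / <u_j, u_j>.
Coefficients: <v, e_1> = -8/sqrt(8), <v, e_2> = 4/sqrt(6).
Square and sum: Σ |<v, e_j>|^2 = 32/3.
Compute ||v||^2 = v·v = 12.
Deficit = 12 − 32/3 = 4/3 ≥ 0, confirming Bessel's inequality. (The deficit equals ||v − Σ <v,e_j> e_j||^2, the squared distance from v to span{e_j}.)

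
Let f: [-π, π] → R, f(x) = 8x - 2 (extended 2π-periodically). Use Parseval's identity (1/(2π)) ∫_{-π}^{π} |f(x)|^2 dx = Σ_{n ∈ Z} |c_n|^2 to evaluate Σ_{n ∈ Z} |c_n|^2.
Σ |c_n|^2 = 64π^2/3 + 4

Expand and integrate term by term over [-π, π]:
  ∫ (8x)^2 dx = 64·(2π^3/3); ∫ 2·8·(-2)·x dx = 0 (odd integrand); ∫ (-2)^2 dx = 4·2π.
So (1/(2π)) ∫_{-π}^{π} (8x - 2)^2 dx = 64π^2/3 + 4 = 64π^2/3 + 4.
Parseval ⇒ Σ |c_n|^2 = 64π^2/3 + 4.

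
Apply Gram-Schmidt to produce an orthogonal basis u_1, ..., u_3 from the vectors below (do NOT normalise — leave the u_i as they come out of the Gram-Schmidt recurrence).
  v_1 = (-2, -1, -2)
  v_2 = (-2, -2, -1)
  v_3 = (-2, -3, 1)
Orthogonal basis:
  u_1 = (-2, -1, -2)
  u_2 = (-2/9, -10/9, 7/9)
  u_3 = (-6/17, 4/17, 4/17)

Apply the Gram-Schmidt recurrence
  u_1 = v_1
  u_i = v_i − Σ_{j<i} ((v_i · u_j) / (u_j · u_j)) · u_j.

Step by step this gives:
  u_1 = (-2, -1, -2)
  u_2 = (-2/9, -10/9, 7/9)
  u_3 = (-6/17, 4/17, 4/17)

Orthogonality check:
  u_2 · u_1 = 0 (should be 0)
  u_3 · u_1 = 0 (should be 0)
  u_3 · u_2 = 0 (should be 0)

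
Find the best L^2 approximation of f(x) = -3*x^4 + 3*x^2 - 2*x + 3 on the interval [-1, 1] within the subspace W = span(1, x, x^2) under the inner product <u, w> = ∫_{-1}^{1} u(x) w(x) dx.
g(x) = 3*x^2/7 - 2*x + 114/35

The best approximation g ∈ W is the orthogonal projection of f onto W. Writing g = a_0 + a_1 x + a_2 x^2, the coefficients solve the normal equations G · a = b where
  G_{ij} = <φ_i, φ_j> and b_i = <f, φ_i>, with φ_0 = 1, φ_1 = x, φ_2 = x^2.
G =
  [2, 0, 2/3]
  [0, 2/3, 0]
  [2/3, 0, 2/5],
b = (34/5, -4/3, 82/35).
Solving gives a_0 = 114/35, a_1 = -2, a_2 = 3/7, so
  g(x) = 3*x^2/7 - 2*x + 114/35.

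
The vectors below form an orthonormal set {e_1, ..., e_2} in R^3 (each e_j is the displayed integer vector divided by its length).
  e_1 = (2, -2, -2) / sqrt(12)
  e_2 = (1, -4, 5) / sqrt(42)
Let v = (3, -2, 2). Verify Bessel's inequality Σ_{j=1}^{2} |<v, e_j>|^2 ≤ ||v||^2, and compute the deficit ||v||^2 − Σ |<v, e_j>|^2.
Σ |<v, e_j>|^2 = 27/2; ||v||^2 = 17; deficit = 7/2

Write each e_j = u_j / sqrt(<u_j, u_j>) where u_j is the displayed integer vector. Then <v, e_j> = <v, u_j> / sqrt(<u_j, u_j>), so |<v, e_j>|^2 = <v, u_j>^2 / <u_j, u_j>.
Coefficients: <v, e_1> = 6/sqrt(12), <v, e_2> = 21/sqrt(42).
Square and sum: Σ |<v, e_j>|^2 = 27/2.
Compute ||v||^2 = v·v = 17.
Deficit = 17 − 27/2 = 7/2 ≥ 0, confirming Bessel's inequality. (The deficit equals ||v − Σ <v,e_j> e_j||^2, the squared distance from v to span{e_j}.)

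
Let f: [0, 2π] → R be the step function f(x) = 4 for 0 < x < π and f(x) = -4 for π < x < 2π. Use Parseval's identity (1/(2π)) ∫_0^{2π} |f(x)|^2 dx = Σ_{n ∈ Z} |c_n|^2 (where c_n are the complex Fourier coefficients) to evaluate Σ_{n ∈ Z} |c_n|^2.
Σ |c_n|^2 = 16

Parseval equates the L^2 energy of f (normalised by 1/(2π)) with the ℓ^2 sum of its Fourier coefficients: (1/(2π)) ∫_0^{2π} |f|^2 = Σ |c_n|^2.
Compute the left side: (1/(2π)) [∫_0^π 4^2 dx + ∫_π^{2π} (-4)^2 dx] = (1/(2π)) · (16π + 16π) = (16 + 16)/2 = 16.
So Σ_{n ∈ Z} |c_n|^2 = 16.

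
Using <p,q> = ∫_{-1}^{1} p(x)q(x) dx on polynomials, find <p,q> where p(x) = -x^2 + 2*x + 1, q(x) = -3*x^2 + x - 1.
<p,q> = -4/5

Expand the product: p(x)·q(x) = 3*x^4 - 7*x^3 - x - 1.
∫_{-1}^{1} of each monomial x^k gives [2/(k+1) if k even, 0 if k odd]. Integrating term-by-term (or equivalently evaluating the antiderivative F(x) = 3*x^5/5 - 7*x^4/4 - x^2/2 - x at the endpoints):
  F(1) − F(−1) = -53/20 − (-37/20) = -4/5.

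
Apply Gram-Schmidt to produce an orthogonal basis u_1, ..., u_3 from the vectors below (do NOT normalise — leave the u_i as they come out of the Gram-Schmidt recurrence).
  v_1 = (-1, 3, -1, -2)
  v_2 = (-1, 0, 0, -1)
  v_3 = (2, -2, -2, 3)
Orthogonal basis:
  u_1 = (-1, 3, -1, -2)
  u_2 = (-4/5, -3/5, 1/5, -3/5)
  u_3 = (-2/7, -5/7, -17/7, 2/7)

Apply the Gram-Schmidt recurrence
  u_1 = v_1
  u_i = v_i − Σ_{j<i} ((v_i · u_j) / (u_j · u_j)) · u_j.

Step by step this gives:
  u_1 = (-1, 3, -1, -2)
  u_2 = (-4/5, -3/5, 1/5, -3/5)
  u_3 = (-2/7, -5/7, -17/7, 2/7)

Orthogonality check:
  u_2 · u_1 = 0 (should be 0)
  u_3 · u_1 = 0 (should be 0)
  u_3 · u_2 = 0 (should be 0)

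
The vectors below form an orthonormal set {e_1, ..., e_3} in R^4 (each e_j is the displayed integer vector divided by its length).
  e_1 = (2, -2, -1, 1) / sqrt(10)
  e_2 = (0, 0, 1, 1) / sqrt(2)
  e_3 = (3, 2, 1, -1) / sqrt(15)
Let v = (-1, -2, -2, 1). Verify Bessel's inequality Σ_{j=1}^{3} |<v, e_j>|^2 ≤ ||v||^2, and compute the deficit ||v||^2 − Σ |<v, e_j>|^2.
Σ |<v, e_j>|^2 = 29/3; ||v||^2 = 10; deficit = 1/3

Write each e_j = u_j / sqrt(<u_j, u_j>) where u_j is the displayed integer vector. Then <v, e_j> = <v, u_j> / sqrt(<u_j, u_j>), so |<v, e_j>|^2 = <v, u_j>^2 / <u_j, u_j>.
Coefficients: <v, e_1> = 5/sqrt(10), <v, e_2> = -1/sqrt(2), <v, e_3> = -10/sqrt(15).
Square and sum: Σ |<v, e_j>|^2 = 29/3.
Compute ||v||^2 = v·v = 10.
Deficit = 10 − 29/3 = 1/3 ≥ 0, confirming Bessel's inequality. (The deficit equals ||v − Σ <v,e_j> e_j||^2, the squared distance from v to span{e_j}.)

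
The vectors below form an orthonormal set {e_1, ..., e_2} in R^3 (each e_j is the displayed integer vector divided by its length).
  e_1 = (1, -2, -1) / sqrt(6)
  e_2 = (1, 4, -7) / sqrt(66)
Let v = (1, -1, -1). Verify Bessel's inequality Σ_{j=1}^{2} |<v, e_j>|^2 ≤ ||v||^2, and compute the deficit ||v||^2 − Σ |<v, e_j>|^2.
Σ |<v, e_j>|^2 = 32/11; ||v||^2 = 3; deficit = 1/11

Write each e_j = u_j / sqrt(<u_j, u_j>) where u_j is the displayed integer vector. Then <v, e_j> = <v, u_j> / sqrt(<u_j, u_j>), so |<v, e_j>|^2 = <v, u_j>^2 / <u_j, u_j>.
Coefficients: <v, e_1> = 4/sqrt(6), <v, e_2> = 4/sqrt(66).
Square and sum: Σ |<v, e_j>|^2 = 32/11.
Compute ||v||^2 = v·v = 3.
Deficit = 3 − 32/11 = 1/11 ≥ 0, confirming Bessel's inequality. (The deficit equals ||v − Σ <v,e_j> e_j||^2, the squared distance from v to span{e_j}.)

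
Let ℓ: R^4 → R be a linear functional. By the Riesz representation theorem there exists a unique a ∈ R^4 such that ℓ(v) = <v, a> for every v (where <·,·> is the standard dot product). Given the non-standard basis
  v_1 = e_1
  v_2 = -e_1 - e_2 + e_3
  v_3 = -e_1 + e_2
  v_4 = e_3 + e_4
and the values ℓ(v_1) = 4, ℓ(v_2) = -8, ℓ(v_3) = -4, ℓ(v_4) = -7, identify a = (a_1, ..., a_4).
a = (4, 0, -4, -3)

Write a = (a_1, ..., a_4) in the standard basis. For each basis vector v_i, ℓ(v_i) = <v_i, a> is a linear equation in the a_j's. Collect the n equations into a matrix system V a = ℓ, where row i of V is v_i (expressed in the standard basis). Since V is invertible (lower-triangular with 1s on the diagonal, up to permutation), solve by back-substitution:
  V =
[[1, 0, 0, 0],
 [-1, -1, 1, 0],
 [-1, 1, 0, 0],
 [0, 0, 1, 1]]
  V a = (4, -8, -4, -7)
Solving gives a = (4, 0, -4, -3).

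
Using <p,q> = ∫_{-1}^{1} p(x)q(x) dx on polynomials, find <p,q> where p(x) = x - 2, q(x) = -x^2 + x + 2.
<p,q> = -6

Expand the product: p(x)·q(x) = -x^3 + 3*x^2 - 4.
∫_{-1}^{1} of each monomial x^k gives [2/(k+1) if k even, 0 if k odd]. Integrating term-by-term (or equivalently evaluating the antiderivative F(x) = -x^4/4 + x^3 - 4*x at the endpoints):
  F(1) − F(−1) = -13/4 − (11/4) = -6.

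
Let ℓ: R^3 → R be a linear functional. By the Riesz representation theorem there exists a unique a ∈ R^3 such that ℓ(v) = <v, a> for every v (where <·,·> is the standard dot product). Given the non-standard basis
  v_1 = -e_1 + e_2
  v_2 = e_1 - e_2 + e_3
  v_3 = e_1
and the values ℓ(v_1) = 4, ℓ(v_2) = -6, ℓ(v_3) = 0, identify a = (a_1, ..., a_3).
a = (0, 4, -2)

Write a = (a_1, ..., a_3) in the standard basis. For each basis vector v_i, ℓ(v_i) = <v_i, a> is a linear equation in the a_j's. Collect the n equations into a matrix system V a = ℓ, where row i of V is v_i (expressed in the standard basis). Since V is invertible (lower-triangular with 1s on the diagonal, up to permutation), solve by back-substitution:
  V =
[[-1, 1, 0],
 [1, -1, 1],
 [1, 0, 0]]
  V a = (4, -6, 0)
Solving gives a = (0, 4, -2).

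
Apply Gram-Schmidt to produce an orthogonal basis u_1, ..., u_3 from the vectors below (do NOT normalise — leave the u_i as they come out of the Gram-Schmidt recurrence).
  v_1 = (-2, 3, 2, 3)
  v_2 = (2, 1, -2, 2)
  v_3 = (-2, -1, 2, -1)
Orthogonal basis:
  u_1 = (-2, 3, 2, 3)
  u_2 = (27/13, 23/26, -27/13, 49/26)
  u_3 = (-24/337, -160/337, 24/337, 128/337)

Apply the Gram-Schmidt recurrence
  u_1 = v_1
  u_i = v_i − Σ_{j<i} ((v_i · u_j) / (u_j · u_j)) · u_j.

Step by step this gives:
  u_1 = (-2, 3, 2, 3)
  u_2 = (27/13, 23/26, -27/13, 49/26)
  u_3 = (-24/337, -160/337, 24/337, 128/337)

Orthogonality check:
  u_2 · u_1 = 0 (should be 0)
  u_3 · u_1 = 0 (should be 0)
  u_3 · u_2 = 0 (should be 0)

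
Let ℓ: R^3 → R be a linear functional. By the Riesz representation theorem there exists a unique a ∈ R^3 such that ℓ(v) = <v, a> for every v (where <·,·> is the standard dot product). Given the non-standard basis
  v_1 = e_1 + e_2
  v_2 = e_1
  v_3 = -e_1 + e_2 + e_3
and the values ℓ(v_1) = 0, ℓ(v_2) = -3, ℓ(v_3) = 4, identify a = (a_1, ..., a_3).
a = (-3, 3, -2)

Write a = (a_1, ..., a_3) in the standard basis. For each basis vector v_i, ℓ(v_i) = <v_i, a> is a linear equation in the a_j's. Collect the n equations into a matrix system V a = ℓ, where row i of V is v_i (expressed in the standard basis). Since V is invertible (lower-triangular with 1s on the diagonal, up to permutation), solve by back-substitution:
  V =
[[1, 1, 0],
 [1, 0, 0],
 [-1, 1, 1]]
  V a = (0, -3, 4)
Solving gives a = (-3, 3, -2).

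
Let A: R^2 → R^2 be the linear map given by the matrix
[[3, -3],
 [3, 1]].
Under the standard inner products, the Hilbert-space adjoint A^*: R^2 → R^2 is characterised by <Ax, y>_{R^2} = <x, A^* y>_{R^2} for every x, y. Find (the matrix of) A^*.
A^* = A^T =
[[3, 3],
 [-3, 1]]

For real matrices with standard dot products, the defining identity <Ax, y> = <x, A^* y> gives (Ax)^T y = x^T (A^*) y, i.e. x^T A^T y = x^T (A^*) y. Since this holds for all x, y, we must have A^* = A^T. Therefore
A^* =
[[3, 3],
 [-3, 1]].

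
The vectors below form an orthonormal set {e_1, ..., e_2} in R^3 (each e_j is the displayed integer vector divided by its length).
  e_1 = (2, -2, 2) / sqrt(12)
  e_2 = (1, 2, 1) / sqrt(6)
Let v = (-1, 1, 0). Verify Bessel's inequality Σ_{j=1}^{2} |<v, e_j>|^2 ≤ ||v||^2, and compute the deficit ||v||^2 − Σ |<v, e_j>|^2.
Σ |<v, e_j>|^2 = 3/2; ||v||^2 = 2; deficit = 1/2

Write each e_j = u_j / sqrt(<u_j, u_j>) where u_j is the displayed integer vector. Then <v, e_j> = <v, u_j> / sqrt(<u_j, u_j>), so |<v, e_j>|^2 = <v, u_j>^2 / <u_j, u_j>.
Coefficients: <v, e_1> = -4/sqrt(12), <v, e_2> = 1/sqrt(6).
Square and sum: Σ |<v, e_j>|^2 = 3/2.
Compute ||v||^2 = v·v = 2.
Deficit = 2 − 3/2 = 1/2 ≥ 0, confirming Bessel's inequality. (The deficit equals ||v − Σ <v,e_j> e_j||^2, the squared distance from v to span{e_j}.)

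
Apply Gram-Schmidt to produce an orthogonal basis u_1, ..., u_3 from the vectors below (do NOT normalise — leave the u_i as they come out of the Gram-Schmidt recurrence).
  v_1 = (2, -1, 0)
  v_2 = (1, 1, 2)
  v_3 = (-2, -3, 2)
Orthogonal basis:
  u_1 = (2, -1, 0)
  u_2 = (3/5, 6/5, 2)
  u_3 = (-44/29, -88/29, 66/29)

Apply the Gram-Schmidt recurrence
  u_1 = v_1
  u_i = v_i − Σ_{j<i} ((v_i · u_j) / (u_j · u_j)) · u_j.

Step by step this gives:
  u_1 = (2, -1, 0)
  u_2 = (3/5, 6/5, 2)
  u_3 = (-44/29, -88/29, 66/29)

Orthogonality check:
  u_2 · u_1 = 0 (should be 0)
  u_3 · u_1 = 0 (should be 0)
  u_3 · u_2 = 0 (should be 0)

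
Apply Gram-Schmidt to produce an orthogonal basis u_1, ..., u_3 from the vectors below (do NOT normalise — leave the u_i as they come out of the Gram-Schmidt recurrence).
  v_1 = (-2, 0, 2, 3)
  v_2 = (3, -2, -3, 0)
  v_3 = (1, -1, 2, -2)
Orthogonal basis:
  u_1 = (-2, 0, 2, 3)
  u_2 = (27/17, -2, -27/17, 36/17)
  u_3 = (45/46, -36/23, 93/46, -16/23)

Apply the Gram-Schmidt recurrence
  u_1 = v_1
  u_i = v_i − Σ_{j<i} ((v_i · u_j) / (u_j · u_j)) · u_j.

Step by step this gives:
  u_1 = (-2, 0, 2, 3)
  u_2 = (27/17, -2, -27/17, 36/17)
  u_3 = (45/46, -36/23, 93/46, -16/23)

Orthogonality check:
  u_2 · u_1 = 0 (should be 0)
  u_3 · u_1 = 0 (should be 0)
  u_3 · u_2 = 0 (should be 0)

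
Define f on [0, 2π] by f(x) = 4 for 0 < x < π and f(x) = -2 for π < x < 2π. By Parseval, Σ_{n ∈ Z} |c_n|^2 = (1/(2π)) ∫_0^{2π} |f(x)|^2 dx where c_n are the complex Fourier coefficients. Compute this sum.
Σ |c_n|^2 = 10

Parseval equates the L^2 energy of f (normalised by 1/(2π)) with the ℓ^2 sum of its Fourier coefficients: (1/(2π)) ∫_0^{2π} |f|^2 = Σ |c_n|^2.
Compute the left side: (1/(2π)) [∫_0^π 4^2 dx + ∫_π^{2π} (-2)^2 dx] = (1/(2π)) · (16π + 4π) = (16 + 4)/2 = 10.
So Σ_{n ∈ Z} |c_n|^2 = 10.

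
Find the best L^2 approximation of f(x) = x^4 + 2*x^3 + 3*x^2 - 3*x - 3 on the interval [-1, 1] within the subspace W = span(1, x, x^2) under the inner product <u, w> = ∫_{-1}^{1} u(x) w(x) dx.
g(x) = 27*x^2/7 - 9*x/5 - 108/35

The best approximation g ∈ W is the orthogonal projection of f onto W. Writing g = a_0 + a_1 x + a_2 x^2, the coefficients solve the normal equations G · a = b where
  G_{ij} = <φ_i, φ_j> and b_i = <f, φ_i>, with φ_0 = 1, φ_1 = x, φ_2 = x^2.
G =
  [2, 0, 2/3]
  [0, 2/3, 0]
  [2/3, 0, 2/5],
b = (-18/5, -6/5, -18/35).
Solving gives a_0 = -108/35, a_1 = -9/5, a_2 = 27/7, so
  g(x) = 27*x^2/7 - 9*x/5 - 108/35.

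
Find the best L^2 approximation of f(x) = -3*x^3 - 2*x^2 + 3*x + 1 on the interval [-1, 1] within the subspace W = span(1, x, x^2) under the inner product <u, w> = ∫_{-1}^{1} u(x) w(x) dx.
g(x) = -2*x^2 + 6*x/5 + 1

The best approximation g ∈ W is the orthogonal projection of f onto W. Writing g = a_0 + a_1 x + a_2 x^2, the coefficients solve the normal equations G · a = b where
  G_{ij} = <φ_i, φ_j> and b_i = <f, φ_i>, with φ_0 = 1, φ_1 = x, φ_2 = x^2.
G =
  [2, 0, 2/3]
  [0, 2/3, 0]
  [2/3, 0, 2/5],
b = (2/3, 4/5, -2/15).
Solving gives a_0 = 1, a_1 = 6/5, a_2 = -2, so
  g(x) = -2*x^2 + 6*x/5 + 1.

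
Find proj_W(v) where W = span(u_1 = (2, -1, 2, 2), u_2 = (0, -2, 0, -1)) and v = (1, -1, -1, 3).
proj_W(v) = (14/13, -9/65, 14/13, 83/65)

Set up U = [u_1 | ... | u_2] ∈ R^(4×2). The projector onto W = col(U) is P = U (U^T U)^(-1) U^T.
Compute U^T U =
  [13, 0]
  [0, 5],
and U^T v = (7, -1).
Solve U^T U · c = U^T v for the coefficients: c = (7/13, -1/5). The projection is proj_W(v) = U c.
Check: (v - proj_W(v)) · u_1 = 0  (should be 0).
Check: (v - proj_W(v)) · u_2 = 0  (should be 0).
Result: proj_W(v) = (14/13, -9/65, 14/13, 83/65).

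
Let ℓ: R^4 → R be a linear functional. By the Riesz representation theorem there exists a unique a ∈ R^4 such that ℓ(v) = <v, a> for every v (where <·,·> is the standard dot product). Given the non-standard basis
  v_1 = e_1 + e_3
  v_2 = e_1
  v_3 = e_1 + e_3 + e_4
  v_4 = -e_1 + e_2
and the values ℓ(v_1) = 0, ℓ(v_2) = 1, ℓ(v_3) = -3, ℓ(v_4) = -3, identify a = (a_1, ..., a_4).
a = (1, -2, -1, -3)

Write a = (a_1, ..., a_4) in the standard basis. For each basis vector v_i, ℓ(v_i) = <v_i, a> is a linear equation in the a_j's. Collect the n equations into a matrix system V a = ℓ, where row i of V is v_i (expressed in the standard basis). Since V is invertible (lower-triangular with 1s on the diagonal, up to permutation), solve by back-substitution:
  V =
[[1, 0, 1, 0],
 [1, 0, 0, 0],
 [1, 0, 1, 1],
 [-1, 1, 0, 0]]
  V a = (0, 1, -3, -3)
Solving gives a = (1, -2, -1, -3).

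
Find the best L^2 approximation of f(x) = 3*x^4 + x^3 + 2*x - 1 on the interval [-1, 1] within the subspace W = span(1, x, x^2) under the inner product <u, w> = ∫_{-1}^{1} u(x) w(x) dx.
g(x) = 18*x^2/7 + 13*x/5 - 44/35

The best approximation g ∈ W is the orthogonal projection of f onto W. Writing g = a_0 + a_1 x + a_2 x^2, the coefficients solve the normal equations G · a = b where
  G_{ij} = <φ_i, φ_j> and b_i = <f, φ_i>, with φ_0 = 1, φ_1 = x, φ_2 = x^2.
G =
  [2, 0, 2/3]
  [0, 2/3, 0]
  [2/3, 0, 2/5],
b = (-4/5, 26/15, 4/21).
Solving gives a_0 = -44/35, a_1 = 13/5, a_2 = 18/7, so
  g(x) = 18*x^2/7 + 13*x/5 - 44/35.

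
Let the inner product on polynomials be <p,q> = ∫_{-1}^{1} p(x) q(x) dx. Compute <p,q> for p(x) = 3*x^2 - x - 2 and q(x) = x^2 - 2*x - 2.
<p,q> = 26/5

Expand the product: p(x)·q(x) = 3*x^4 - 7*x^3 - 6*x^2 + 6*x + 4.
∫_{-1}^{1} of each monomial x^k gives [2/(k+1) if k even, 0 if k odd]. Integrating term-by-term (or equivalently evaluating the antiderivative F(x) = 3*x^5/5 - 7*x^4/4 - 2*x^3 + 3*x^2 + 4*x at the endpoints):
  F(1) − F(−1) = 77/20 − (-27/20) = 26/5.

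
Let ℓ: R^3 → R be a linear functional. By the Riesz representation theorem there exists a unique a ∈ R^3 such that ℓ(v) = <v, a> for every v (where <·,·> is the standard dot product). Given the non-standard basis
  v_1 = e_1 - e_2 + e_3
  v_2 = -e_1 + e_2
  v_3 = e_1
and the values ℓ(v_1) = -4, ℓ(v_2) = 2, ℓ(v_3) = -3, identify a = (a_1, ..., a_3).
a = (-3, -1, -2)

Write a = (a_1, ..., a_3) in the standard basis. For each basis vector v_i, ℓ(v_i) = <v_i, a> is a linear equation in the a_j's. Collect the n equations into a matrix system V a = ℓ, where row i of V is v_i (expressed in the standard basis). Since V is invertible (lower-triangular with 1s on the diagonal, up to permutation), solve by back-substitution:
  V =
[[1, -1, 1],
 [-1, 1, 0],
 [1, 0, 0]]
  V a = (-4, 2, -3)
Solving gives a = (-3, -1, -2).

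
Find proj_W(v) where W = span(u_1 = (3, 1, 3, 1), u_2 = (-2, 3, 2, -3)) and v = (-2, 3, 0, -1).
proj_W(v) = (-119/65, 107/65, 41/65, -133/65)

Set up U = [u_1 | ... | u_2] ∈ R^(4×2). The projector onto W = col(U) is P = U (U^T U)^(-1) U^T.
Compute U^T U =
  [20, 0]
  [0, 26],
and U^T v = (-4, 16).
Solve U^T U · c = U^T v for the coefficients: c = (-1/5, 8/13). The projection is proj_W(v) = U c.
Check: (v - proj_W(v)) · u_1 = 0  (should be 0).
Check: (v - proj_W(v)) · u_2 = 0  (should be 0).
Result: proj_W(v) = (-119/65, 107/65, 41/65, -133/65).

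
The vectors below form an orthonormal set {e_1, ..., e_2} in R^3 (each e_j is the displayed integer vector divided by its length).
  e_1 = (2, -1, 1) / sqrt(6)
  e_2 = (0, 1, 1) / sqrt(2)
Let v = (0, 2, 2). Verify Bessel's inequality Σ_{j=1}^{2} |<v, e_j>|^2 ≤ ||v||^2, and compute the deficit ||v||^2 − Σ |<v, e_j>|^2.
Σ |<v, e_j>|^2 = 8; ||v||^2 = 8; deficit = 0

Write each e_j = u_j / sqrt(<u_j, u_j>) where u_j is the displayed integer vector. Then <v, e_j> = <v, u_j> / sqrt(<u_j, u_j>), so |<v, e_j>|^2 = <v, u_j>^2 / <u_j, u_j>.
Coefficients: <v, e_1> = 0/sqrt(6), <v, e_2> = 4/sqrt(2).
Square and sum: Σ |<v, e_j>|^2 = 8.
Compute ||v||^2 = v·v = 8.
Deficit = 8 − 8 = 0 ≥ 0, confirming Bessel's inequality. (The deficit equals ||v − Σ <v,e_j> e_j||^2, the squared distance from v to span{e_j}.)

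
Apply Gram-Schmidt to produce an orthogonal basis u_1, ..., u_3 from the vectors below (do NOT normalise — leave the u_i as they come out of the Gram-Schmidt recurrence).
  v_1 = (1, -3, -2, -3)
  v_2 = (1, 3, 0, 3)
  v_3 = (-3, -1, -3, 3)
Orthogonal basis:
  u_1 = (1, -3, -2, -3)
  u_2 = (40/23, 18/23, -34/23, 18/23)
  u_3 = (-114/37, -55/37, -114/37, 93/37)

Apply the Gram-Schmidt recurrence
  u_1 = v_1
  u_i = v_i − Σ_{j<i} ((v_i · u_j) / (u_j · u_j)) · u_j.

Step by step this gives:
  u_1 = (1, -3, -2, -3)
  u_2 = (40/23, 18/23, -34/23, 18/23)
  u_3 = (-114/37, -55/37, -114/37, 93/37)

Orthogonality check:
  u_2 · u_1 = 0 (should be 0)
  u_3 · u_1 = 0 (should be 0)
  u_3 · u_2 = 0 (should be 0)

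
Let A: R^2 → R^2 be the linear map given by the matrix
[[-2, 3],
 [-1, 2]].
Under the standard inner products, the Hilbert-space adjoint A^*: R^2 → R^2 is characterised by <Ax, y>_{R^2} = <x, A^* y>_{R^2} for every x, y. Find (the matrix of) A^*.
A^* = A^T =
[[-2, -1],
 [3, 2]]

For real matrices with standard dot products, the defining identity <Ax, y> = <x, A^* y> gives (Ax)^T y = x^T (A^*) y, i.e. x^T A^T y = x^T (A^*) y. Since this holds for all x, y, we must have A^* = A^T. Therefore
A^* =
[[-2, -1],
 [3, 2]].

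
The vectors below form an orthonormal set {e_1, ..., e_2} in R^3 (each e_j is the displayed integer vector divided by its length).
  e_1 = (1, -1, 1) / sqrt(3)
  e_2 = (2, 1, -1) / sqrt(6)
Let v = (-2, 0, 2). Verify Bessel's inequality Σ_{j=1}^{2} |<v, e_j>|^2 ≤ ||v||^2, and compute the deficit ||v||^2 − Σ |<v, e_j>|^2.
Σ |<v, e_j>|^2 = 6; ||v||^2 = 8; deficit = 2

Write each e_j = u_j / sqrt(<u_j, u_j>) where u_j is the displayed integer vector. Then <v, e_j> = <v, u_j> / sqrt(<u_j, u_j>), so |<v, e_j>|^2 = <v, u_j>^2 / <u_j, u_j>.
Coefficients: <v, e_1> = 0/sqrt(3), <v, e_2> = -6/sqrt(6).
Square and sum: Σ |<v, e_j>|^2 = 6.
Compute ||v||^2 = v·v = 8.
Deficit = 8 − 6 = 2 ≥ 0, confirming Bessel's inequality. (The deficit equals ||v − Σ <v,e_j> e_j||^2, the squared distance from v to span{e_j}.)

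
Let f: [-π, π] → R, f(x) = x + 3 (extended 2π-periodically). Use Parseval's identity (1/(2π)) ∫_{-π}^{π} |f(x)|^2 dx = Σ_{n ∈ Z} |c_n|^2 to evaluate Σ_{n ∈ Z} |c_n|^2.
Σ |c_n|^2 = π^2/3 + 9

Expand and integrate term by term over [-π, π]:
  ∫ (x)^2 dx = 1·(2π^3/3); ∫ 2·1·(3)·x dx = 0 (odd integrand); ∫ 3^2 dx = 9·2π.
So (1/(2π)) ∫_{-π}^{π} (x + 3)^2 dx = 1π^2/3 + 9 = π^2/3 + 9.
Parseval ⇒ Σ |c_n|^2 = π^2/3 + 9.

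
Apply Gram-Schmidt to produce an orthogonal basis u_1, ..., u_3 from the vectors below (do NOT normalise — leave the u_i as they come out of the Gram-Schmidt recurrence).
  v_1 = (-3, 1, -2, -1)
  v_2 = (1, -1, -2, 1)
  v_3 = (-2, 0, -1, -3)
Orthogonal basis:
  u_1 = (-3, 1, -2, -1)
  u_2 = (4/5, -14/15, -32/15, 14/15)
  u_3 = (6/13, -27/26, -3/13, -51/26)

Apply the Gram-Schmidt recurrence
  u_1 = v_1
  u_i = v_i − Σ_{j<i} ((v_i · u_j) / (u_j · u_j)) · u_j.

Step by step this gives:
  u_1 = (-3, 1, -2, -1)
  u_2 = (4/5, -14/15, -32/15, 14/15)
  u_3 = (6/13, -27/26, -3/13, -51/26)

Orthogonality check:
  u_2 · u_1 = 0 (should be 0)
  u_3 · u_1 = 0 (should be 0)
  u_3 · u_2 = 0 (should be 0)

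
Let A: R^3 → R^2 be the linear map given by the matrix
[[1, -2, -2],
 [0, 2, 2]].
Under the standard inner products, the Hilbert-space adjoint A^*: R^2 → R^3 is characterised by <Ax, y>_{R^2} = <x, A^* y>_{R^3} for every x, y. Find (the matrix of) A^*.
A^* = A^T =
[[1, 0],
 [-2, 2],
 [-2, 2]]

For real matrices with standard dot products, the defining identity <Ax, y> = <x, A^* y> gives (Ax)^T y = x^T (A^*) y, i.e. x^T A^T y = x^T (A^*) y. Since this holds for all x, y, we must have A^* = A^T. Therefore
A^* =
[[1, 0],
 [-2, 2],
 [-2, 2]].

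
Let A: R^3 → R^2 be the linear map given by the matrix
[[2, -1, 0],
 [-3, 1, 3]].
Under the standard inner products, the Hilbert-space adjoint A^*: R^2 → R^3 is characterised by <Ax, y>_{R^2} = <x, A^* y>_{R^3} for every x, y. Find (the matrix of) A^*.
A^* = A^T =
[[2, -3],
 [-1, 1],
 [0, 3]]

For real matrices with standard dot products, the defining identity <Ax, y> = <x, A^* y> gives (Ax)^T y = x^T (A^*) y, i.e. x^T A^T y = x^T (A^*) y. Since this holds for all x, y, we must have A^* = A^T. Therefore
A^* =
[[2, -3],
 [-1, 1],
 [0, 3]].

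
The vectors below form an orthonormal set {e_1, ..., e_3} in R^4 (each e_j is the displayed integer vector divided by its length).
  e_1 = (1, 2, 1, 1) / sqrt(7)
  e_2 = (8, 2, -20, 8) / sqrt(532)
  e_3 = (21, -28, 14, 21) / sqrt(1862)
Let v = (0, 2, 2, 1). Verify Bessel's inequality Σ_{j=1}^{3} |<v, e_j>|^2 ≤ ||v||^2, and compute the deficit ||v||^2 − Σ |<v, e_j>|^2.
Σ |<v, e_j>|^2 = 17/2; ||v||^2 = 9; deficit = 1/2

Write each e_j = u_j / sqrt(<u_j, u_j>) where u_j is the displayed integer vector. Then <v, e_j> = <v, u_j> / sqrt(<u_j, u_j>), so |<v, e_j>|^2 = <v, u_j>^2 / <u_j, u_j>.
Coefficients: <v, e_1> = 7/sqrt(7), <v, e_2> = -28/sqrt(532), <v, e_3> = -7/sqrt(1862).
Square and sum: Σ |<v, e_j>|^2 = 17/2.
Compute ||v||^2 = v·v = 9.
Deficit = 9 − 17/2 = 1/2 ≥ 0, confirming Bessel's inequality. (The deficit equals ||v − Σ <v,e_j> e_j||^2, the squared distance from v to span{e_j}.)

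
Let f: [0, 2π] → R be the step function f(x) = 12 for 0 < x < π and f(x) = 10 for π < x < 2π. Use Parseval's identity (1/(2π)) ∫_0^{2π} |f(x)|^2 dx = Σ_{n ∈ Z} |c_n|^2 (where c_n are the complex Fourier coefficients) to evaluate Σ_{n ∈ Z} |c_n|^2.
Σ |c_n|^2 = 122

Parseval equates the L^2 energy of f (normalised by 1/(2π)) with the ℓ^2 sum of its Fourier coefficients: (1/(2π)) ∫_0^{2π} |f|^2 = Σ |c_n|^2.
Compute the left side: (1/(2π)) [∫_0^π 12^2 dx + ∫_π^{2π} 10^2 dx] = (1/(2π)) · (144π + 100π) = (144 + 100)/2 = 122.
So Σ_{n ∈ Z} |c_n|^2 = 122.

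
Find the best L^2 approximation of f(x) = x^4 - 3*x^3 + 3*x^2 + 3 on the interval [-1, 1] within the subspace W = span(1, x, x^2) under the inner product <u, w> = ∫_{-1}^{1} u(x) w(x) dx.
g(x) = 27*x^2/7 - 9*x/5 + 102/35

The best approximation g ∈ W is the orthogonal projection of f onto W. Writing g = a_0 + a_1 x + a_2 x^2, the coefficients solve the normal equations G · a = b where
  G_{ij} = <φ_i, φ_j> and b_i = <f, φ_i>, with φ_0 = 1, φ_1 = x, φ_2 = x^2.
G =
  [2, 0, 2/3]
  [0, 2/3, 0]
  [2/3, 0, 2/5],
b = (42/5, -6/5, 122/35).
Solving gives a_0 = 102/35, a_1 = -9/5, a_2 = 27/7, so
  g(x) = 27*x^2/7 - 9*x/5 + 102/35.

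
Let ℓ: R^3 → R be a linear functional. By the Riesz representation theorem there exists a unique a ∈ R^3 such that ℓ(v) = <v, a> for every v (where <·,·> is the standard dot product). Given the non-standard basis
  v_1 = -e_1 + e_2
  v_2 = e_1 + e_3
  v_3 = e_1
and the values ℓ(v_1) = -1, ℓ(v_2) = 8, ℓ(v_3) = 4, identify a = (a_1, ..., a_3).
a = (4, 3, 4)

Write a = (a_1, ..., a_3) in the standard basis. For each basis vector v_i, ℓ(v_i) = <v_i, a> is a linear equation in the a_j's. Collect the n equations into a matrix system V a = ℓ, where row i of V is v_i (expressed in the standard basis). Since V is invertible (lower-triangular with 1s on the diagonal, up to permutation), solve by back-substitution:
  V =
[[-1, 1, 0],
 [1, 0, 1],
 [1, 0, 0]]
  V a = (-1, 8, 4)
Solving gives a = (4, 3, 4).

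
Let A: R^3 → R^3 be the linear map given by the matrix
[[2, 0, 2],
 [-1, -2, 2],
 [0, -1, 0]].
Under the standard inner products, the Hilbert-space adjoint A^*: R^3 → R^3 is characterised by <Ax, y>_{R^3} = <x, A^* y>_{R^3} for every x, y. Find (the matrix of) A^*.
A^* = A^T =
[[2, -1, 0],
 [0, -2, -1],
 [2, 2, 0]]

For real matrices with standard dot products, the defining identity <Ax, y> = <x, A^* y> gives (Ax)^T y = x^T (A^*) y, i.e. x^T A^T y = x^T (A^*) y. Since this holds for all x, y, we must have A^* = A^T. Therefore
A^* =
[[2, -1, 0],
 [0, -2, -1],
 [2, 2, 0]].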